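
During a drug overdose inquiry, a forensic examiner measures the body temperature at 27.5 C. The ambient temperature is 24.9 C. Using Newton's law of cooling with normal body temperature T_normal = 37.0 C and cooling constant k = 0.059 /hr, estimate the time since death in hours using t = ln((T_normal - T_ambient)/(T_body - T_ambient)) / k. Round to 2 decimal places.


Using Newton's law of cooling:
t = ln((T_normal - T_ambient) / (T_body - T_ambient)) / k
T_normal - T_ambient = 12.1
T_body - T_ambient = 2.6
Ratio = 4.653846
ln(ratio) = 1.537694
t = 1.537694 / 0.059 = 26.06 hours

26.06


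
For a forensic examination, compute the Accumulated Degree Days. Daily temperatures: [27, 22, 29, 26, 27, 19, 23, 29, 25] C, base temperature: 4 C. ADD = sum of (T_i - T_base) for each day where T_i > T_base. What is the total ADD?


Computing ADD day by day:
Day 1: max(0, 27 - 4) = 23
Day 2: max(0, 22 - 4) = 18
Day 3: max(0, 29 - 4) = 25
Day 4: max(0, 26 - 4) = 22
Day 5: max(0, 27 - 4) = 23
Day 6: max(0, 19 - 4) = 15
Day 7: max(0, 23 - 4) = 19
Day 8: max(0, 29 - 4) = 25
Day 9: max(0, 25 - 4) = 21
Total ADD = 191

191


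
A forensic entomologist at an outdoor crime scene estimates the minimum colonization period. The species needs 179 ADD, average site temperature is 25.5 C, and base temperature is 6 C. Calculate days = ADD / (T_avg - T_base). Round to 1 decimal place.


Insect development time:
Effective temperature = avg_temp - T_base = 25.5 - 6 = 19.5 C
Days = ADD / effective_temp = 179 / 19.5 = 9.2 days

9.2


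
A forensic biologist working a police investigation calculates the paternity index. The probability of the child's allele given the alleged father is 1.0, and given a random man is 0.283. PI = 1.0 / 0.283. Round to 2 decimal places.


Paternity Index calculation:
PI = P(allele|father) / P(allele|random)
PI = 1.0 / 0.283
PI = 3.53

3.53


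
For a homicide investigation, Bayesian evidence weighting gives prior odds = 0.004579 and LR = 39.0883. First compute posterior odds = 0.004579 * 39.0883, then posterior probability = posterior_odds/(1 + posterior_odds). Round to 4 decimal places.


Bayesian evidence evaluation:
Posterior odds = prior_odds * LR = 0.004579 * 39.0883 = 0.1789853
Posterior probability = posterior_odds / (1 + posterior_odds)
= 0.1789853 / (1 + 0.1789853)
= 0.1789853 / 1.1789853
= 0.1518

0.1518


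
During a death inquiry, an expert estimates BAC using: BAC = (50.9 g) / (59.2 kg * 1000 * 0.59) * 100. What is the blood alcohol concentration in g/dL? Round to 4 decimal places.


Applying the Widmark formula:
BAC = (dose_g / (body_wt * 1000 * r)) * 100
Denominator = 59.2 * 1000 * 0.59 = 34928
BAC = (50.9 / 34928) * 100
BAC = 0.1457 g/dL

0.1457


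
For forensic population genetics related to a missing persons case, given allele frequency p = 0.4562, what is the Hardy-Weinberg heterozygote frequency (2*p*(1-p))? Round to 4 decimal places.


Hardy-Weinberg heterozygote frequency:
q = 1 - p = 1 - 0.4562 = 0.5438
2pq = 2 * 0.4562 * 0.5438 = 0.4962

0.4962


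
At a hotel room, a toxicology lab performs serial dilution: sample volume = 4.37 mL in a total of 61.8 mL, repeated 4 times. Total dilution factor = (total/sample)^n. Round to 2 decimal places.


Dilution factor calculation:
Single dilution = V_total / V_sample = 61.8 / 4.37 ≈ 14.141876
Number of dilutions = 4
Total DF = (61.8 / 4.37)^4 (full precision, rounded at the end) = 39997.07

39997.07


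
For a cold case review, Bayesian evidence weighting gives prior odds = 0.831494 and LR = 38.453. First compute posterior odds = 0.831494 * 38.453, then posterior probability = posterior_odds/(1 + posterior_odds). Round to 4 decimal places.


Bayesian evidence evaluation:
Posterior odds = prior_odds * LR = 0.831494 * 38.453 = 31.97344
Posterior probability = posterior_odds / (1 + posterior_odds)
= 31.97344 / (1 + 31.97344)
= 31.97344 / 32.97344
= 0.9697

0.9697


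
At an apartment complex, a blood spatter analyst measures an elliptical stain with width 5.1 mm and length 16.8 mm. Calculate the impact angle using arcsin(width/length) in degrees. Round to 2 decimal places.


Blood spatter impact angle calculation:
width / length = 5.1 / 16.8 = 0.303571
angle = arcsin(0.303571)
angle = 17.67 degrees

17.67


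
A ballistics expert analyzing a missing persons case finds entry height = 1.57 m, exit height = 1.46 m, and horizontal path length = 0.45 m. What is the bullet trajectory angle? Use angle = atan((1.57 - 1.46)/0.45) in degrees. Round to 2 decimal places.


Bullet trajectory angle:
Height difference = 1.57 - 1.46 = 0.11 m
angle = atan(0.11 / 0.45)
angle = atan(0.244444)
angle = 13.74 degrees

13.74


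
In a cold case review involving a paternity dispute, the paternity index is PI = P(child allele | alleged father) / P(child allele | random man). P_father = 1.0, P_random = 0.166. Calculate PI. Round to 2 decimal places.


Paternity Index calculation:
PI = P(allele|father) / P(allele|random)
PI = 1.0 / 0.166
PI = 6.02

6.02


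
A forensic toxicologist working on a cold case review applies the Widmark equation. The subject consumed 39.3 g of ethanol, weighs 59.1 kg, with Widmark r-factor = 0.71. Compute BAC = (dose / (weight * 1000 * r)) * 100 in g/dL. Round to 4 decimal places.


Applying the Widmark formula:
BAC = (dose_g / (body_wt * 1000 * r)) * 100
Denominator = 59.1 * 1000 * 0.71 = 41961
BAC = (39.3 / 41961) * 100
BAC = 0.0937 g/dL

0.0937


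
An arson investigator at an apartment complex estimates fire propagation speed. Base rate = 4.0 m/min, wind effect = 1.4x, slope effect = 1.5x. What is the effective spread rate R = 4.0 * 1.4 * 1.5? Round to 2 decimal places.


Fire spread rate calculation:
R = R0 * wind_factor * slope_factor
= 4.0 * 1.4 * 1.5
= 5.6 * 1.5
= 8.40 m/min

8.40


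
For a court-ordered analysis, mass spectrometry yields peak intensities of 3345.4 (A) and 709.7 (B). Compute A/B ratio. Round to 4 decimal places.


Spectral peak ratio:
Peak A = 3345.4 counts
Peak B = 709.7 counts
Ratio = 3345.4 / 709.7 = 4.7138

4.7138


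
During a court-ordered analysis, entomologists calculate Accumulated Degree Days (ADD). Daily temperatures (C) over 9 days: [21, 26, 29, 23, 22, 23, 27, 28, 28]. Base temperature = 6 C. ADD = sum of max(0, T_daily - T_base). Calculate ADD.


Computing ADD day by day:
Day 1: max(0, 21 - 6) = 15
Day 2: max(0, 26 - 6) = 20
Day 3: max(0, 29 - 6) = 23
Day 4: max(0, 23 - 6) = 17
Day 5: max(0, 22 - 6) = 16
Day 6: max(0, 23 - 6) = 17
Day 7: max(0, 27 - 6) = 21
Day 8: max(0, 28 - 6) = 22
Day 9: max(0, 28 - 6) = 22
Total ADD = 173

173


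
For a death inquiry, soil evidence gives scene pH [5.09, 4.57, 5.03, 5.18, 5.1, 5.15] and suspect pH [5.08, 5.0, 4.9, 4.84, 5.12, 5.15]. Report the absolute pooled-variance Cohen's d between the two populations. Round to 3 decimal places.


Pooled-variance Cohen's d for soil pH comparison:
Scene mean = 30.12 / 6 = 5.02
Suspect mean = 30.09 / 6 = 5.015
Scene sample variance s_s^2 = 0.05128
Suspect sample variance s_c^2 = 0.01551
Pooled variance = ((n_s-1)*s_s^2 + (n_c-1)*s_c^2) / (n_s + n_c - 2) = 0.033395
Pooled SD = sqrt(0.033395) = 0.182743
Mean difference = 0.005
|d| = |0.005| / 0.182743 = 0.027

0.027


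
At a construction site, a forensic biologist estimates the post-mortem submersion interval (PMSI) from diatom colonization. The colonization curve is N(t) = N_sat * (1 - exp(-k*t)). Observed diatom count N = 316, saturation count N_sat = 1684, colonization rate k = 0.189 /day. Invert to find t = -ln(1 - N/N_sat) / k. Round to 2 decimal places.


PMSI from diatom colonization curve:
N / N_sat = 316 / 1684 = 0.187648
1 - N/N_sat = 0.812352
ln(1 - N/N_sat) = -0.207822
t = -ln(1 - N/N_sat) / k = -(-0.207822) / 0.189 = 1.10 days

1.10


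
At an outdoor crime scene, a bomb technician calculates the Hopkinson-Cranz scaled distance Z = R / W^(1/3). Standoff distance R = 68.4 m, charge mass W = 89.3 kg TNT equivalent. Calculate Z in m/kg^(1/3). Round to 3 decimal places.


Scaled distance calculation:
W^(1/3) = 89.3^(1/3) = 4.469756
Z = R / W^(1/3) = 68.4 / 4.469756
Z = 15.303 m/kg^(1/3)

15.303


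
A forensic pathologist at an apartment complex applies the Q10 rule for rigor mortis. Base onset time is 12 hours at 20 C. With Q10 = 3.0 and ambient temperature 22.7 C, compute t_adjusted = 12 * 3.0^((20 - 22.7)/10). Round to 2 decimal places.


Rigor mortis time adjustment:
Exponent = (T_ref - T_actual) / 10 = (20 - 22.7) / 10 = -0.27
Q10 factor = 3.0^-0.27 = 0.74332
t_adjusted = 12 * 0.74332 = 8.92 hours

8.92


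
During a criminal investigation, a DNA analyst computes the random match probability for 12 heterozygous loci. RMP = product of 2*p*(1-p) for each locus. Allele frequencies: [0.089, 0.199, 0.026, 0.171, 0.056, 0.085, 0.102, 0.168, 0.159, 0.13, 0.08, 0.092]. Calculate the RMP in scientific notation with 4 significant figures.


Computing RMP for 12 loci:
Locus 1: 2 * 0.089 * 0.911 = 0.162158
Locus 2: 2 * 0.199 * 0.801 = 0.318798
Locus 3: 2 * 0.026 * 0.974 = 0.050648
Locus 4: 2 * 0.171 * 0.829 = 0.283518
Locus 5: 2 * 0.056 * 0.944 = 0.105728
Locus 6: 2 * 0.085 * 0.915 = 0.15555
Locus 7: 2 * 0.102 * 0.898 = 0.183192
Locus 8: 2 * 0.168 * 0.832 = 0.279552
Locus 9: 2 * 0.159 * 0.841 = 0.267438
Locus 10: 2 * 0.13 * 0.87 = 0.2262
Locus 11: 2 * 0.08 * 0.92 = 0.1472
Locus 12: 2 * 0.092 * 0.908 = 0.167072
RMP = 9.302e-10

9.302e-10


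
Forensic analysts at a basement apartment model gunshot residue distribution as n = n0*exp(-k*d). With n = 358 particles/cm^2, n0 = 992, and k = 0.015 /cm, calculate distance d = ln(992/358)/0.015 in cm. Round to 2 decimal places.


GSR distance calculation:
n0/n = 992 / 358 = 2.77095
ln(n0/n) = 1.01919
d = 1.01919 / 0.015 = 67.95 cm

67.95


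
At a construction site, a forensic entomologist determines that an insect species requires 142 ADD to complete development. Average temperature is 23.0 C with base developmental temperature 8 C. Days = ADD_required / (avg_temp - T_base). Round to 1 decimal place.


Insect development time:
Effective temperature = avg_temp - T_base = 23.0 - 8 = 15.0 C
Days = ADD / effective_temp = 142 / 15.0 = 9.5 days

9.5


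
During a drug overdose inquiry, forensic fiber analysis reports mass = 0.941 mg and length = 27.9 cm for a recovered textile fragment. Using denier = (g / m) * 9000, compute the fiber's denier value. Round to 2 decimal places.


Denier calculation:
Mass in grams = 0.941 mg / 1000 = 0.000941 g
Length in meters = 27.9 cm / 100 = 0.279 m
Linear density = mass / length = 0.000941 / 0.279 = 0.00337276 g/m
Denier = (g/m) * 9000 = 0.00337276 * 9000 = 30.35

30.35


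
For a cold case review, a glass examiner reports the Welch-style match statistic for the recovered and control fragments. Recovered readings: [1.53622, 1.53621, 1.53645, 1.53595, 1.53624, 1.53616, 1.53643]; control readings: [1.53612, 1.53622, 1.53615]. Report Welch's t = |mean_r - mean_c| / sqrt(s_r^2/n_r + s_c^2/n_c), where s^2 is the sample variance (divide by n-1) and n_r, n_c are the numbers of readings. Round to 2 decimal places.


Welch's t-criterion for glass RI comparison:
Recovered mean = sum / n_r = 10.75366 / 7 = 1.5362371
Control mean = sum / n_c = 4.60849 / 3 = 1.5361633
Recovered sample variance s_r^2 = 2.86571e-08
Control sample variance s_c^2 = 2.63333e-09
Welch SE (unpooled) = sqrt(s_r^2/n_r + s_c^2/n_c) = sqrt(4.09388e-09 + 8.77778e-10) = sqrt(4.97166e-09) = 7.051e-05
|mean_r - mean_c| = 7.38095e-05
t = 7.38095e-05 / 7.051e-05 = 1.05

1.05


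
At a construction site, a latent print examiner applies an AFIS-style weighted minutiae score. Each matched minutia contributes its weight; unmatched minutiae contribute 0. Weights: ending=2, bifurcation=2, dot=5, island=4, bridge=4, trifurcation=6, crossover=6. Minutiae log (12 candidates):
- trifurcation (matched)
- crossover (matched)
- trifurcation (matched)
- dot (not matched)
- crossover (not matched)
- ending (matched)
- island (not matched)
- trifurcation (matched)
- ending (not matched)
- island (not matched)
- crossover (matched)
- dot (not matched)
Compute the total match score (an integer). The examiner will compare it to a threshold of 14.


Weighted minutiae match score:
  trifurcation: matched, +6 (running total 6)
  crossover: matched, +6 (running total 12)
  trifurcation: matched, +6 (running total 18)
  dot: not matched, +0
  crossover: not matched, +0
  ending: matched, +2 (running total 20)
  island: not matched, +0
  trifurcation: matched, +6 (running total 26)
  ending: not matched, +0
  island: not matched, +0
  crossover: matched, +6 (running total 32)
  dot: not matched, +0
Total score = 32
Threshold = 14; verdict = identification

32


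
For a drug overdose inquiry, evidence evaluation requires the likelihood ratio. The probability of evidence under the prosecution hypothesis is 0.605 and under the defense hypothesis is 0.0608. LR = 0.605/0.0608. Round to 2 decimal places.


Likelihood ratio calculation:
LR = P(E|Hp) / P(E|Hd)
LR = 0.605 / 0.0608
LR = 9.95

9.95


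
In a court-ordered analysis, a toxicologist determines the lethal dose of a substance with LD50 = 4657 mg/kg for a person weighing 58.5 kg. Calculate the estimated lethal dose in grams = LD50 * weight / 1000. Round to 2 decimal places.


Lethal dose calculation:
Lethal dose = LD50 * body_weight / 1000
= 4657 * 58.5 / 1000
= 272434.5 / 1000
= 272.43 g

272.43


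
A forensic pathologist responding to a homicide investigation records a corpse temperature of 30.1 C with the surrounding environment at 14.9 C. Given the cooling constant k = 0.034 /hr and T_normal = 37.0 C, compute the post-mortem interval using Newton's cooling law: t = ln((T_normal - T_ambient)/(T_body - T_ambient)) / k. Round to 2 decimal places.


Using Newton's law of cooling:
t = ln((T_normal - T_ambient) / (T_body - T_ambient)) / k
T_normal - T_ambient = 22.1
T_body - T_ambient = 15.2
Ratio = 1.453947
ln(ratio) = 0.374282
t = 0.374282 / 0.034 = 11.01 hours

11.01


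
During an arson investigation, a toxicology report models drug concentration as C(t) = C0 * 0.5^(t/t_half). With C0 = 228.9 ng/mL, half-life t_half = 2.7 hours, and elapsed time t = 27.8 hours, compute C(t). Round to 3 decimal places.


Drug concentration decay:
Number of half-lives = t / t_half = 27.8 / 2.7 = 10.296296
Decay factor = 0.5^10.296296 = 0.00079525
C(t) = 228.9 * 0.00079525 = 0.182 ng/mL

0.182


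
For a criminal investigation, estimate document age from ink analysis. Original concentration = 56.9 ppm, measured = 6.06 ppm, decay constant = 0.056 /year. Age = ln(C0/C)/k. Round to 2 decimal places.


Document age estimation:
C0/C = 56.9 / 6.06 = 9.389439
ln(C0/C) = 2.239586
t = 2.239586 / 0.056 = 39.99 years

39.99


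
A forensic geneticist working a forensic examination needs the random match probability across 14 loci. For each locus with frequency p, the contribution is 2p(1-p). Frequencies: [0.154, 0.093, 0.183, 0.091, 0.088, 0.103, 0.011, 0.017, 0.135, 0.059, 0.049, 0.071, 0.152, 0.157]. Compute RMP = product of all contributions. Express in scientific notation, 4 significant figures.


Computing RMP for 14 loci:
Locus 1: 2 * 0.154 * 0.846 = 0.260568
Locus 2: 2 * 0.093 * 0.907 = 0.168702
Locus 3: 2 * 0.183 * 0.817 = 0.299022
Locus 4: 2 * 0.091 * 0.909 = 0.165438
Locus 5: 2 * 0.088 * 0.912 = 0.160512
Locus 6: 2 * 0.103 * 0.897 = 0.184782
Locus 7: 2 * 0.011 * 0.989 = 0.021758
Locus 8: 2 * 0.017 * 0.983 = 0.033422
Locus 9: 2 * 0.135 * 0.865 = 0.23355
Locus 10: 2 * 0.059 * 0.941 = 0.111038
Locus 11: 2 * 0.049 * 0.951 = 0.093198
Locus 12: 2 * 0.071 * 0.929 = 0.131918
Locus 13: 2 * 0.152 * 0.848 = 0.257792
Locus 14: 2 * 0.157 * 0.843 = 0.264702
RMP = 1.020e-12

1.020e-12


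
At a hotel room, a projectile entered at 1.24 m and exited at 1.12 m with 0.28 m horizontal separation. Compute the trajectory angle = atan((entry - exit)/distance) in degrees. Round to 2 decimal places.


Bullet trajectory angle:
Height difference = 1.24 - 1.12 = 0.12 m
angle = atan(0.12 / 0.28)
angle = atan(0.428571)
angle = 23.20 degrees

23.20


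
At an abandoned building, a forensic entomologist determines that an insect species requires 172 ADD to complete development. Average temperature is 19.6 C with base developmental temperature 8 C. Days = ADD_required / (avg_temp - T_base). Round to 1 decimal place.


Insect development time:
Effective temperature = avg_temp - T_base = 19.6 - 8 = 11.6 C
Days = ADD / effective_temp = 172 / 11.6 = 14.8 days

14.8


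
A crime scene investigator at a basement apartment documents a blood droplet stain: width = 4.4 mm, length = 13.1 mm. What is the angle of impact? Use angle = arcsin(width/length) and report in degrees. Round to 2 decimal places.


Blood spatter impact angle calculation:
width / length = 4.4 / 13.1 = 0.335878
angle = arcsin(0.335878)
angle = 19.63 degrees

19.63


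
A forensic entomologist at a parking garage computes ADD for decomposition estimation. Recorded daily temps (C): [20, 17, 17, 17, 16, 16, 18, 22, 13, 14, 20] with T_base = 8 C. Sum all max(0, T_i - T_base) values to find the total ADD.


Computing ADD day by day:
Day 1: max(0, 20 - 8) = 12
Day 2: max(0, 17 - 8) = 9
Day 3: max(0, 17 - 8) = 9
Day 4: max(0, 17 - 8) = 9
Day 5: max(0, 16 - 8) = 8
Day 6: max(0, 16 - 8) = 8
Day 7: max(0, 18 - 8) = 10
Day 8: max(0, 22 - 8) = 14
Day 9: max(0, 13 - 8) = 5
Day 10: max(0, 14 - 8) = 6
Day 11: max(0, 20 - 8) = 12
Total ADD = 102

102


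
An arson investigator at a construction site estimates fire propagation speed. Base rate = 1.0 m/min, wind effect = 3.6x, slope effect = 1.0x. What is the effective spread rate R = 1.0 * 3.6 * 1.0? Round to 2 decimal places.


Fire spread rate calculation:
R = R0 * wind_factor * slope_factor
= 1.0 * 3.6 * 1.0
= 3.6 * 1.0
= 3.60 m/min

3.60


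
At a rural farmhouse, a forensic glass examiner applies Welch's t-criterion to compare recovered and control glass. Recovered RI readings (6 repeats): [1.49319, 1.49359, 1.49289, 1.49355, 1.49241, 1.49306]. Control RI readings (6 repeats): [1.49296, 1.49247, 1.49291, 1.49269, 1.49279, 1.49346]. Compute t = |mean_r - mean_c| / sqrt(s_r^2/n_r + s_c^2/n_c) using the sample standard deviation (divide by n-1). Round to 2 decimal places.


Welch's t-criterion for glass RI comparison:
Recovered mean = sum / n_r = 8.95869 / 6 = 1.493115
Control mean = sum / n_c = 8.95728 / 6 = 1.49288
Recovered sample variance s_r^2 = 1.9423e-07
Control sample variance s_c^2 = 1.112e-07
Welch SE (unpooled) = sqrt(s_r^2/n_r + s_c^2/n_c) = sqrt(3.23717e-08 + 1.85333e-08) = sqrt(5.0905e-08) = 0.000225621
|mean_r - mean_c| = 0.000235
t = 0.000235 / 0.000225621 = 1.04

1.04


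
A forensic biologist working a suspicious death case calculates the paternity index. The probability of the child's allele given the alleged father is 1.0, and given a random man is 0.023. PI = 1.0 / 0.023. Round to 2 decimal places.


Paternity Index calculation:
PI = P(allele|father) / P(allele|random)
PI = 1.0 / 0.023
PI = 43.48

43.48


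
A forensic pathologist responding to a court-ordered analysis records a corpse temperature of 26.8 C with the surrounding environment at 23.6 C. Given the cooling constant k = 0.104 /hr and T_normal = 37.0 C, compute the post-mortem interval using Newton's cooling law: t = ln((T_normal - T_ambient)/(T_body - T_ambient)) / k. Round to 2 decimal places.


Using Newton's law of cooling:
t = ln((T_normal - T_ambient) / (T_body - T_ambient)) / k
T_normal - T_ambient = 13.4
T_body - T_ambient = 3.2
Ratio = 4.1875
ln(ratio) = 1.432104
t = 1.432104 / 0.104 = 13.77 hours

13.77


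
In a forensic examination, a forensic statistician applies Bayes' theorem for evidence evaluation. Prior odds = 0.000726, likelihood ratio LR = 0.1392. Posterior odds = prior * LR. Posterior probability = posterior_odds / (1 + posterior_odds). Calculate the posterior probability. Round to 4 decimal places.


Bayesian evidence evaluation:
Posterior odds = prior_odds * LR = 0.000726 * 0.1392 = 0.0001010592
Posterior probability = posterior_odds / (1 + posterior_odds)
= 0.0001010592 / (1 + 0.0001010592)
= 0.0001010592 / 1.0001010592
= 0.0001

0.0001


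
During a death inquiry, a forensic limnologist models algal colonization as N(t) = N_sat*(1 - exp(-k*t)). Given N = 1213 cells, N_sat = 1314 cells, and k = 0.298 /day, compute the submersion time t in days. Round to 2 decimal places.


PMSI from diatom colonization curve:
N / N_sat = 1213 / 1314 = 0.923135
1 - N/N_sat = 0.076865
ln(1 - N/N_sat) = -2.565705
t = -ln(1 - N/N_sat) / k = -(-2.565705) / 0.298 = 8.61 days

8.61


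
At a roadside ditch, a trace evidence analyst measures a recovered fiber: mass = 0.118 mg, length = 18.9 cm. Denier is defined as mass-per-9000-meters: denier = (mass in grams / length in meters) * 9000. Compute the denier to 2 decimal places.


Denier calculation:
Mass in grams = 0.118 mg / 1000 = 0.000118 g
Length in meters = 18.9 cm / 100 = 0.189 m
Linear density = mass / length = 0.000118 / 0.189 = 0.00062434 g/m
Denier = (g/m) * 9000 = 0.00062434 * 9000 = 5.62

5.62


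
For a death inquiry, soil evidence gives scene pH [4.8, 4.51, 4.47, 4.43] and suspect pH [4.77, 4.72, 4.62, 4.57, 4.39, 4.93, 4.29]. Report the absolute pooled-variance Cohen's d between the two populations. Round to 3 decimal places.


Pooled-variance Cohen's d for soil pH comparison:
Scene mean = 18.21 / 4 = 4.5525
Suspect mean = 32.29 / 7 = 4.612857
Scene sample variance s_s^2 = 0.028292
Suspect sample variance s_c^2 = 0.048757
Pooled variance = ((n_s-1)*s_s^2 + (n_c-1)*s_c^2) / (n_s + n_c - 2) = 0.041935
Pooled SD = sqrt(0.041935) = 0.20478
Mean difference = -0.060357
|d| = |-0.060357| / 0.20478 = 0.295

0.295


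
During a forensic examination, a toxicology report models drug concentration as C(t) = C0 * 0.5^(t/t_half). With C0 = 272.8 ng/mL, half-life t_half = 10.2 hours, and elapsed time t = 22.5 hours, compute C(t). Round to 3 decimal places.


Drug concentration decay:
Number of half-lives = t / t_half = 22.5 / 10.2 = 2.205882
Decay factor = 0.5^2.205882 = 0.21675212
C(t) = 272.8 * 0.21675212 = 59.130 ng/mL

59.130


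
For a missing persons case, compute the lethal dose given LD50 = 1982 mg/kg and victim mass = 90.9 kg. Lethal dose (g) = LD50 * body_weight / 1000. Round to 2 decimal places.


Lethal dose calculation:
Lethal dose = LD50 * body_weight / 1000
= 1982 * 90.9 / 1000
= 180163.8 / 1000
= 180.16 g

180.16


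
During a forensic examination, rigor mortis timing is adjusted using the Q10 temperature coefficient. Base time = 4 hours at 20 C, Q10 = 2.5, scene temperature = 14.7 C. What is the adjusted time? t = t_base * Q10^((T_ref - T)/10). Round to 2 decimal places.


Rigor mortis time adjustment:
Exponent = (T_ref - T_actual) / 10 = (20 - 14.7) / 10 = 0.53
Q10 factor = 2.5^0.53 = 1.62521
t_adjusted = 4 * 1.62521 = 6.50 hours

6.50


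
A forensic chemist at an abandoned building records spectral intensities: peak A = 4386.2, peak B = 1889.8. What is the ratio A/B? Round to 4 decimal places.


Spectral peak ratio:
Peak A = 4386.2 counts
Peak B = 1889.8 counts
Ratio = 4386.2 / 1889.8 = 2.3210

2.3210


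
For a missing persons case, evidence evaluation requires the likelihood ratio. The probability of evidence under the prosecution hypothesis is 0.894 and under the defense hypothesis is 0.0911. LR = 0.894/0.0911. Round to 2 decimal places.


Likelihood ratio calculation:
LR = P(E|Hp) / P(E|Hd)
LR = 0.894 / 0.0911
LR = 9.81

9.81


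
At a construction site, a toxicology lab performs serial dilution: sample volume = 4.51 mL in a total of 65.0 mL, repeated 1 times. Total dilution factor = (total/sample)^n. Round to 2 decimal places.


Dilution factor calculation:
Single dilution = V_total / V_sample = 65.0 / 4.51 ≈ 14.412417
Number of dilutions = 1
Total DF = (65.0 / 4.51)^1 (full precision, rounded at the end) = 14.41

14.41


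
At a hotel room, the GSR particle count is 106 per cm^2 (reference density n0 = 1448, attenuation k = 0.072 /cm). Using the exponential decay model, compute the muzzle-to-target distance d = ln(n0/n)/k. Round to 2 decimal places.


GSR distance calculation:
n0/n = 1448 / 106 = 13.660377
ln(n0/n) = 2.614499
d = 2.614499 / 0.072 = 36.31 cm

36.31


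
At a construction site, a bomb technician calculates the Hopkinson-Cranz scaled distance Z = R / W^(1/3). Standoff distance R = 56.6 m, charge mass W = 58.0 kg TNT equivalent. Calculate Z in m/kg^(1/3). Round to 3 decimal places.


Scaled distance calculation:
W^(1/3) = 58.0^(1/3) = 3.870877
Z = R / W^(1/3) = 56.6 / 3.870877
Z = 14.622 m/kg^(1/3)

14.622


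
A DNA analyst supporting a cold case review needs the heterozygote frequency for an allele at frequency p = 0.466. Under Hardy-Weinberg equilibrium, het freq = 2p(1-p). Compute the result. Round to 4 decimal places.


Hardy-Weinberg heterozygote frequency:
q = 1 - p = 1 - 0.466 = 0.534
2pq = 2 * 0.466 * 0.534 = 0.4977

0.4977


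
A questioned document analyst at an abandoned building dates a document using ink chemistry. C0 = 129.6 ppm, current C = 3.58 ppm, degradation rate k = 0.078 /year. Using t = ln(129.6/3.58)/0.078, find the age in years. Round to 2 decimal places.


Document age estimation:
C0/C = 129.6 / 3.58 = 36.201117
ln(C0/C) = 3.58909
t = 3.58909 / 0.078 = 46.01 years

46.01


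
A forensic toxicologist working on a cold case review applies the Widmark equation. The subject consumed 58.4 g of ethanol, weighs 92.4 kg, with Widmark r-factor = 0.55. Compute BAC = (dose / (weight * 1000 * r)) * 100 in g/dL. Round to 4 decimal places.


Applying the Widmark formula:
BAC = (dose_g / (body_wt * 1000 * r)) * 100
Denominator = 92.4 * 1000 * 0.55 = 50820
BAC = (58.4 / 50820) * 100
BAC = 0.1149 g/dL

0.1149


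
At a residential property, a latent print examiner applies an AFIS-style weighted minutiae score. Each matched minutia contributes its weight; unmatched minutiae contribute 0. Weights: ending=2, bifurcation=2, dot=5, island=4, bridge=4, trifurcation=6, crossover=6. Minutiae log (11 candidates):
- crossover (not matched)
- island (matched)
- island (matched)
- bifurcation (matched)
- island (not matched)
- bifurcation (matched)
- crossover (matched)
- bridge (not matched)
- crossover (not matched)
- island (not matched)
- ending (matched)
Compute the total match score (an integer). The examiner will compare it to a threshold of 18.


Weighted minutiae match score:
  crossover: not matched, +0
  island: matched, +4 (running total 4)
  island: matched, +4 (running total 8)
  bifurcation: matched, +2 (running total 10)
  island: not matched, +0
  bifurcation: matched, +2 (running total 12)
  crossover: matched, +6 (running total 18)
  bridge: not matched, +0
  crossover: not matched, +0
  island: not matched, +0
  ending: matched, +2 (running total 20)
Total score = 20
Threshold = 18; verdict = identification

20


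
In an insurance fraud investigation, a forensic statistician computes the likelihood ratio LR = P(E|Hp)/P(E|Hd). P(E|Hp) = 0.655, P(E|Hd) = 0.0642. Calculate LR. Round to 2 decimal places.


Likelihood ratio calculation:
LR = P(E|Hp) / P(E|Hd)
LR = 0.655 / 0.0642
LR = 10.20

10.20


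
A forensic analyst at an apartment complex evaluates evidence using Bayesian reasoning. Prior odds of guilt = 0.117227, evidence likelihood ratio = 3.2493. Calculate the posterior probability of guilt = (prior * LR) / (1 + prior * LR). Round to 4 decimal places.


Bayesian evidence evaluation:
Posterior odds = prior_odds * LR = 0.117227 * 3.2493 = 0.3809057
Posterior probability = posterior_odds / (1 + posterior_odds)
= 0.3809057 / (1 + 0.3809057)
= 0.3809057 / 1.3809057
= 0.2758

0.2758


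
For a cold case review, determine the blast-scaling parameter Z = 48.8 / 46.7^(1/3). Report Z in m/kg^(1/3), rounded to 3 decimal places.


Scaled distance calculation:
W^(1/3) = 46.7^(1/3) = 3.601131
Z = R / W^(1/3) = 48.8 / 3.601131
Z = 13.551 m/kg^(1/3)

13.551


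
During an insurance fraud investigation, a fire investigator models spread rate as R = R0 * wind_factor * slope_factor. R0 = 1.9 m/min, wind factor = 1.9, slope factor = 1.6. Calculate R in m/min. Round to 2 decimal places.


Fire spread rate calculation:
R = R0 * wind_factor * slope_factor
= 1.9 * 1.9 * 1.6
= 3.61 * 1.6
= 5.78 m/min

5.78


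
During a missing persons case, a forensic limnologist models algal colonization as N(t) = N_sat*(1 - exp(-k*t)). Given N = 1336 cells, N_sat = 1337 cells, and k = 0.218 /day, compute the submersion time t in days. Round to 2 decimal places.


PMSI from diatom colonization curve:
N / N_sat = 1336 / 1337 = 0.999252
1 - N/N_sat = 0.000748
ln(1 - N/N_sat) = -7.198108
t = -ln(1 - N/N_sat) / k = -(-7.198108) / 0.218 = 33.02 days

33.02


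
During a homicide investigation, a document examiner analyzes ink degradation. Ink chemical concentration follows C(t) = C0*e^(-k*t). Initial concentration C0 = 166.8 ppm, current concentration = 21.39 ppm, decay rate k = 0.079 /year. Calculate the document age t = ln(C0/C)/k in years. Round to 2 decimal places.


Document age estimation:
C0/C = 166.8 / 21.39 = 7.798036
ln(C0/C) = 2.053872
t = 2.053872 / 0.079 = 26.00 years

26.00


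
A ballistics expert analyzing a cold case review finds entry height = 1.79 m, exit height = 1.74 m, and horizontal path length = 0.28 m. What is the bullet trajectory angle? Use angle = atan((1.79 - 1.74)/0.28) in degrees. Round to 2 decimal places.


Bullet trajectory angle:
Height difference = 1.79 - 1.74 = 0.05 m
angle = atan(0.05 / 0.28)
angle = atan(0.178571)
angle = 10.12 degrees

10.12


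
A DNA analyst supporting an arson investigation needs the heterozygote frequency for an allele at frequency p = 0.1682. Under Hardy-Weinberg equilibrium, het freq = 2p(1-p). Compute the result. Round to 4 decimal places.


Hardy-Weinberg heterozygote frequency:
q = 1 - p = 1 - 0.1682 = 0.8318
2pq = 2 * 0.1682 * 0.8318 = 0.2798

0.2798


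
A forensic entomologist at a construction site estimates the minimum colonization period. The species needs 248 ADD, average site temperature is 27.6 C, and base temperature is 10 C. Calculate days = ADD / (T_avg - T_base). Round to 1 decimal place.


Insect development time:
Effective temperature = avg_temp - T_base = 27.6 - 10 = 17.6 C
Days = ADD / effective_temp = 248 / 17.6 = 14.1 days

14.1


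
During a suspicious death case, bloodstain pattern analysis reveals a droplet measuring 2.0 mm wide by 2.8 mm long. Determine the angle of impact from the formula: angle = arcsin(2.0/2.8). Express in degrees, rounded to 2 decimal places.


Blood spatter impact angle calculation:
width / length = 2.0 / 2.8 = 0.714286
angle = arcsin(0.714286)
angle = 45.58 degrees

45.58


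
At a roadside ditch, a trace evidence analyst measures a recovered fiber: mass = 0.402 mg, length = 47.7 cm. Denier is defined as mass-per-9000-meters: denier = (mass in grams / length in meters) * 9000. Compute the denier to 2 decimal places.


Denier calculation:
Mass in grams = 0.402 mg / 1000 = 0.000402 g
Length in meters = 47.7 cm / 100 = 0.477 m
Linear density = mass / length = 0.000402 / 0.477 = 0.00084277 g/m
Denier = (g/m) * 9000 = 0.00084277 * 9000 = 7.58

7.58


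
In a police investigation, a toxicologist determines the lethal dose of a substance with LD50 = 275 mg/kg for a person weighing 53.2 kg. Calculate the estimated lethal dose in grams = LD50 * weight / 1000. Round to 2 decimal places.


Lethal dose calculation:
Lethal dose = LD50 * body_weight / 1000
= 275 * 53.2 / 1000
= 14630 / 1000
= 14.63 g

14.63


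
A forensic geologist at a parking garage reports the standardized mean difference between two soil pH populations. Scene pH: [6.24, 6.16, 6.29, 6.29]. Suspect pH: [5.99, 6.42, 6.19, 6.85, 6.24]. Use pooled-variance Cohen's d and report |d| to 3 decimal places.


Pooled-variance Cohen's d for soil pH comparison:
Scene mean = 24.98 / 4 = 6.245
Suspect mean = 31.69 / 5 = 6.338
Scene sample variance s_s^2 = 0.003767
Suspect sample variance s_c^2 = 0.10537
Pooled variance = ((n_s-1)*s_s^2 + (n_c-1)*s_c^2) / (n_s + n_c - 2) = 0.061826
Pooled SD = sqrt(0.061826) = 0.248648
Mean difference = -0.093
|d| = |-0.093| / 0.248648 = 0.374

0.374


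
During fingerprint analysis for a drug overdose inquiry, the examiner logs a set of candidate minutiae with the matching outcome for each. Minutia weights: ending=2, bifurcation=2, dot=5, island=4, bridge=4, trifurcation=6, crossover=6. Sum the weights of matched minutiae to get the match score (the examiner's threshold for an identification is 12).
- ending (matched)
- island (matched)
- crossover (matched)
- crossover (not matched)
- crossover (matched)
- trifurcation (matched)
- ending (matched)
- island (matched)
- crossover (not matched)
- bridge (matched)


Weighted minutiae match score:
  ending: matched, +2 (running total 2)
  island: matched, +4 (running total 6)
  crossover: matched, +6 (running total 12)
  crossover: not matched, +0
  crossover: matched, +6 (running total 18)
  trifurcation: matched, +6 (running total 24)
  ending: matched, +2 (running total 26)
  island: matched, +4 (running total 30)
  crossover: not matched, +0
  bridge: matched, +4 (running total 34)
Total score = 34
Threshold = 12; verdict = identification

34


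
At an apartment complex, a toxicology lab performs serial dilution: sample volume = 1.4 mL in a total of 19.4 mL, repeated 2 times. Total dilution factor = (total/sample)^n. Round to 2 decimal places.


Dilution factor calculation:
Single dilution = V_total / V_sample = 19.4 / 1.4 ≈ 13.857143
Number of dilutions = 2
Total DF = (19.4 / 1.4)^2 (full precision, rounded at the end) = 192.02

192.02


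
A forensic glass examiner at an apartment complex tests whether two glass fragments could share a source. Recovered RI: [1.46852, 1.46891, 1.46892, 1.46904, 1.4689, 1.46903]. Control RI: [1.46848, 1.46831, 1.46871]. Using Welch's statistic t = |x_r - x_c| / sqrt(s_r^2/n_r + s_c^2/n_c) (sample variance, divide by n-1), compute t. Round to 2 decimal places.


Welch's t-criterion for glass RI comparison:
Recovered mean = sum / n_r = 8.81332 / 6 = 1.4688867
Control mean = sum / n_c = 4.4055 / 3 = 1.4685
Recovered sample variance s_r^2 = 3.60667e-08
Control sample variance s_c^2 = 4.03e-08
Welch SE (unpooled) = sqrt(s_r^2/n_r + s_c^2/n_c) = sqrt(6.01111e-09 + 1.34333e-08) = sqrt(1.94444e-08) = 0.000139443
|mean_r - mean_c| = 0.000386667
t = 0.000386667 / 0.000139443 = 2.77

2.77


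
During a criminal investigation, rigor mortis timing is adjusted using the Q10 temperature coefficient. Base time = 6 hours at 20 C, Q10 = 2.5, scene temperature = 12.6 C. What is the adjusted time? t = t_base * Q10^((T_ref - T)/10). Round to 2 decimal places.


Rigor mortis time adjustment:
Exponent = (T_ref - T_actual) / 10 = (20 - 12.6) / 10 = 0.74
Q10 factor = 2.5^0.74 = 1.97004
t_adjusted = 6 * 1.97004 = 11.82 hours

11.82


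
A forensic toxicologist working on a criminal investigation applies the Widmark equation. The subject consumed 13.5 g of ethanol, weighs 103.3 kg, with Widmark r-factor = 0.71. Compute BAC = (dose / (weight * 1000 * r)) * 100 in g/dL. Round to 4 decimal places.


Applying the Widmark formula:
BAC = (dose_g / (body_wt * 1000 * r)) * 100
Denominator = 103.3 * 1000 * 0.71 = 73343
BAC = (13.5 / 73343) * 100
BAC = 0.0184 g/dL

0.0184


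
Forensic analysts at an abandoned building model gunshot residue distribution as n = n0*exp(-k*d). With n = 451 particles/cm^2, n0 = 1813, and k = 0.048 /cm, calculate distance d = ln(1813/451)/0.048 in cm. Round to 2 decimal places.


GSR distance calculation:
n0/n = 1813 / 451 = 4.019956
ln(n0/n) = 1.391271
d = 1.391271 / 0.048 = 28.98 cm

28.98


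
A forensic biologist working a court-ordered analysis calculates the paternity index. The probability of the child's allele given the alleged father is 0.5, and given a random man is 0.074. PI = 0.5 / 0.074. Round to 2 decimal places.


Paternity Index calculation:
PI = P(allele|father) / P(allele|random)
PI = 0.5 / 0.074
PI = 6.76

6.76


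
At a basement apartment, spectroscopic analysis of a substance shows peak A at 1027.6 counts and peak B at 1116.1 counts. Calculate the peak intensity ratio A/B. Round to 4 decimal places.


Spectral peak ratio:
Peak A = 1027.6 counts
Peak B = 1116.1 counts
Ratio = 1027.6 / 1116.1 = 0.9207

0.9207


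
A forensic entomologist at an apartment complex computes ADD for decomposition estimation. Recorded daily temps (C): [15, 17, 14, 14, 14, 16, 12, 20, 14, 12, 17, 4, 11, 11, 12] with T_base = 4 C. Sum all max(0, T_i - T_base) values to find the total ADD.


Computing ADD day by day:
Day 1: max(0, 15 - 4) = 11
Day 2: max(0, 17 - 4) = 13
Day 3: max(0, 14 - 4) = 10
Day 4: max(0, 14 - 4) = 10
Day 5: max(0, 14 - 4) = 10
Day 6: max(0, 16 - 4) = 12
Day 7: max(0, 12 - 4) = 8
Day 8: max(0, 20 - 4) = 16
Day 9: max(0, 14 - 4) = 10
Day 10: max(0, 12 - 4) = 8
Day 11: max(0, 17 - 4) = 13
Day 12: max(0, 4 - 4) = 0
Day 13: max(0, 11 - 4) = 7
Day 14: max(0, 11 - 4) = 7
Day 15: max(0, 12 - 4) = 8
Total ADD = 143

143


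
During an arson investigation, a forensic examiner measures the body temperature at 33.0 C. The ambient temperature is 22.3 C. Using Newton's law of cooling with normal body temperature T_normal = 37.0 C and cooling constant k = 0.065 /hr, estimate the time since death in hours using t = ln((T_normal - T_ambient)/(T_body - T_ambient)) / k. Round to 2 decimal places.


Using Newton's law of cooling:
t = ln((T_normal - T_ambient) / (T_body - T_ambient)) / k
T_normal - T_ambient = 14.7
T_body - T_ambient = 10.7
Ratio = 1.373832
ln(ratio) = 0.317604
t = 0.317604 / 0.065 = 4.89 hours

4.89


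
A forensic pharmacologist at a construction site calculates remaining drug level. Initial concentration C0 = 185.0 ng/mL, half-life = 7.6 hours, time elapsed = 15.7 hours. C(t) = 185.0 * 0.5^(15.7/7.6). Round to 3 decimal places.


Drug concentration decay:
Number of half-lives = t / t_half = 15.7 / 7.6 = 2.065789
Decay factor = 0.5^2.065789 = 0.23885567
C(t) = 185.0 * 0.23885567 = 44.188 ng/mL

44.188


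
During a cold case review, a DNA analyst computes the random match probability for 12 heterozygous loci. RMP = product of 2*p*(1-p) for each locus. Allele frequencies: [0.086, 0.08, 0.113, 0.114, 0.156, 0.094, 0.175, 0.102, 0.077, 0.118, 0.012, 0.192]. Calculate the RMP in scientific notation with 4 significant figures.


Computing RMP for 12 loci:
Locus 1: 2 * 0.086 * 0.914 = 0.157208
Locus 2: 2 * 0.08 * 0.92 = 0.1472
Locus 3: 2 * 0.113 * 0.887 = 0.200462
Locus 4: 2 * 0.114 * 0.886 = 0.202008
Locus 5: 2 * 0.156 * 0.844 = 0.263328
Locus 6: 2 * 0.094 * 0.906 = 0.170328
Locus 7: 2 * 0.175 * 0.825 = 0.28875
Locus 8: 2 * 0.102 * 0.898 = 0.183192
Locus 9: 2 * 0.077 * 0.923 = 0.142142
Locus 10: 2 * 0.118 * 0.882 = 0.208152
Locus 11: 2 * 0.012 * 0.988 = 0.023712
Locus 12: 2 * 0.192 * 0.808 = 0.310272
RMP = 4.840e-10

4.840e-10


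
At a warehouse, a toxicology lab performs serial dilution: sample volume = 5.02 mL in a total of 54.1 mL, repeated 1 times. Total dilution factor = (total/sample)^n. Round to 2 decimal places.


Dilution factor calculation:
Single dilution = V_total / V_sample = 54.1 / 5.02 ≈ 10.776892
Number of dilutions = 1
Total DF = (54.1 / 5.02)^1 (full precision, rounded at the end) = 10.78

10.78


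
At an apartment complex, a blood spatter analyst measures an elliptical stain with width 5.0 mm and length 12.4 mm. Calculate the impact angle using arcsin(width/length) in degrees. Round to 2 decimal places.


Blood spatter impact angle calculation:
width / length = 5.0 / 12.4 = 0.403226
angle = arcsin(0.403226)
angle = 23.78 degrees

23.78


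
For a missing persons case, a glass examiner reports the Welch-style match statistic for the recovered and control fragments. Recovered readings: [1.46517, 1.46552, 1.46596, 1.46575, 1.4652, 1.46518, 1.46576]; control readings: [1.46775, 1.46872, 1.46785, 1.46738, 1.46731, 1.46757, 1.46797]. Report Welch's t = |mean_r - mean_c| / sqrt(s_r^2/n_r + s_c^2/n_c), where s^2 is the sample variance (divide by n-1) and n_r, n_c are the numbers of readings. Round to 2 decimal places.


Welch's t-criterion for glass RI comparison:
Recovered mean = sum / n_r = 10.25854 / 7 = 1.4655057
Control mean = sum / n_c = 10.27455 / 7 = 1.4677929
Recovered sample variance s_r^2 = 1.07195e-07
Control sample variance s_c^2 = 2.2489e-07
Welch SE (unpooled) = sqrt(s_r^2/n_r + s_c^2/n_c) = sqrt(1.53136e-08 + 3.21272e-08) = sqrt(4.74408e-08) = 0.000217809
|mean_r - mean_c| = 0.00228714
t = 0.00228714 / 0.000217809 = 10.50

10.50
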